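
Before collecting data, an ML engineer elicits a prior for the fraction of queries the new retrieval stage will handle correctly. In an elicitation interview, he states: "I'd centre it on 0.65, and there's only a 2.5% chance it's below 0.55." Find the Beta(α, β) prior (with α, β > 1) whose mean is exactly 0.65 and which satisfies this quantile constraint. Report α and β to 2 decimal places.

α ≈ 59.52, β ≈ 32.05

With mean 0.65 fixed, write α = 0.65s, β = 0.35s where s = α+β.
Need P(θ < 0.55) = 0.025 under Beta(0.65s, 0.35s). Normal approximation: (q−m)/√(m(1−m)/s) ≈ z_{0.025} = -1.96, so s ≈ 0.65·0.35·(-1.96)²/(0.55−0.65)² = 87.4.
At s = 87.4: P(θ<0.55) ≈ 0.028. Adjusting to match 0.025 gives s ≈ 91.57.
So α = 0.65·91.57 ≈ 59.52, β = 0.35·91.57 ≈ 32.05.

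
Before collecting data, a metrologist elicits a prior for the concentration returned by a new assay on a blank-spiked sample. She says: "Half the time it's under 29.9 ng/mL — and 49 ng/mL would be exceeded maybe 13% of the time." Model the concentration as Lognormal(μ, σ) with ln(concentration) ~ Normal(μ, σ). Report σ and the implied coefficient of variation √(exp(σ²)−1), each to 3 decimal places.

σ ≈ 0.439, CV ≈ 0.460

If T ~ Lognormal(μ,σ) then ln T ~ Normal(μ,σ), so the p-quantile of ln T is μ + z_p·σ.
ln(29.9) = 3.398 and ln(49) = 3.892; z_{0.5} = 0, z_{0.87} = 1.126.
σ = (3.892 − 3.398)/(1.126 − (0)) = 0.439.
μ = 3.398 − (0)·0.439 = 3.398.
CV = √(exp(σ²)−1) = √(exp(0.1923)−1) = 0.460.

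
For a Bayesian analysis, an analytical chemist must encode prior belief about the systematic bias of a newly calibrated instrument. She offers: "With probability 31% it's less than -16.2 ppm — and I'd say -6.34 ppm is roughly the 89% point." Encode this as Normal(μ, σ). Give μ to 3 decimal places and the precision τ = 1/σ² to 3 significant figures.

μ = -13.361, τ = 0.0305

The p-quantile of Normal(μ,σ) is μ + z_p·σ, with z_{0.31} = -0.4959 and z_{0.89} = 1.227.
Eliminate σ: μ = (z₂·x₁ − z₁·x₂)/(z₂ − z₁) = (1.227·-16.2 − (-0.4959)·-6.34)/1.722 = -13.361.
Then σ = (x₂ − x₁)/(z₂ − z₁) = (-6.34 − -16.2)/1.722 = 5.725.
Precision τ = 1/σ² = 1/5.725² = 0.0305.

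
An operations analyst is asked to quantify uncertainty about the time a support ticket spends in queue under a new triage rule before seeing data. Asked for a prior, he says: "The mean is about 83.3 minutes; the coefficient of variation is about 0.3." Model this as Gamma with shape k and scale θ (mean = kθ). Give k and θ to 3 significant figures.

k ≈ 11.1, θ ≈ 7.5

For Gamma(k, scale θ): mean = kθ, variance = kθ², so CV = 1/√k.
CV = 0.3, hence k = 1/CV² = 11.1.
Then θ = mean/k = 83.3/11.1 = 7.5.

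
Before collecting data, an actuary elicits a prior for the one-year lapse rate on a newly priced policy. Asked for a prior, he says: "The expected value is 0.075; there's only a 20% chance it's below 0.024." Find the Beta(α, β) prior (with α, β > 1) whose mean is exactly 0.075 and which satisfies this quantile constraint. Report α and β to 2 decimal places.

α ≈ 1.33, β ≈ 16.45

With mean 0.075 fixed, write α = 0.075s, β = 0.925s where s = α+β.
Need P(θ < 0.024) = 0.2 under Beta(0.075s, 0.925s). Normal approximation: (q−m)/√(m(1−m)/s) ≈ z_{0.2} = -0.842, so s ≈ 0.075·0.925·(-0.842)²/(0.024−0.075)² = 18.9.
At s = 18.9: P(θ<0.024) ≈ 0.188. Adjusting to match 0.2 gives s ≈ 17.78.
So α = 0.075·17.78 ≈ 1.33, β = 0.925·17.78 ≈ 16.45.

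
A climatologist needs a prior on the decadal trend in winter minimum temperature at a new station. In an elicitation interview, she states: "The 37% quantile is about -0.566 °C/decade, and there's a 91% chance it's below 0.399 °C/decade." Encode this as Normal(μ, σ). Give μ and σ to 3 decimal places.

For Normal(μ,σ), the p-quantile is μ + z_p·σ. Here z_{0.37} = -0.3319, z_{0.91} = 1.341.
So -0.566 = μ − 0.3319σ and 0.399 = μ + 1.341σ.
Subtracting: σ = (0.399 − -0.566)/(1.341 − (-0.3319)) = 0.577.
Then μ = -0.566 − (-0.3319)·0.577 = -0.375.

μ = -0.375, σ = 0.577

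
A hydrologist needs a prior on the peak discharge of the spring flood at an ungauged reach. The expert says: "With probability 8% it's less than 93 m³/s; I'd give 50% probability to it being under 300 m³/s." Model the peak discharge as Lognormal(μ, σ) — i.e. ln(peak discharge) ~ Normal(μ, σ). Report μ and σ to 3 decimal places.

μ ≈ 5.704, σ ≈ 0.834

If T ~ Lognormal(μ,σ) then ln T ~ Normal(μ,σ), so the p-quantile of ln T is μ + z_p·σ.
ln(93) = 4.533 and ln(300) = 5.704; z_{0.08} = -1.405, z_{0.5} = 0.
σ = (5.704 − 4.533)/(0 − (-1.405)) = 0.834.
μ = 4.533 − (-1.405)·0.834 = 5.704.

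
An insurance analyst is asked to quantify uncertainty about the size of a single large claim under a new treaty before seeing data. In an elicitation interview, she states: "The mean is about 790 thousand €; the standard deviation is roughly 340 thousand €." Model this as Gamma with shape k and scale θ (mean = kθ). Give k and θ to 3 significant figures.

k ≈ 5.4, θ ≈ 146

For Gamma(k, scale θ): mean = kθ, variance = kθ², so CV = 1/√k.
CV = SD/mean = 340/790 = 0.4304, hence k = 1/CV² = 5.4.
Then θ = mean/k = 790/5.4 = 146.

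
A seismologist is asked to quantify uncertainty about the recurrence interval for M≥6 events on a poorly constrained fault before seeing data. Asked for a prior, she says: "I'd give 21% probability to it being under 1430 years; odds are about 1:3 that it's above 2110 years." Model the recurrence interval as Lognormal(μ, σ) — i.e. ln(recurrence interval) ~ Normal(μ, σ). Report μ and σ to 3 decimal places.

If T ~ Lognormal(μ,σ) then ln T ~ Normal(μ,σ), so the p-quantile of ln T is μ + z_p·σ.
ln(1430) = 7.265 and ln(2110) = 7.654; z_{0.21} = -0.8064, z_{0.75} = 0.6745.
σ = (7.654 − 7.265)/(0.6745 − (-0.8064)) = 0.263.
μ = 7.265 − (-0.8064)·0.263 = 7.477.

μ ≈ 7.477, σ ≈ 0.263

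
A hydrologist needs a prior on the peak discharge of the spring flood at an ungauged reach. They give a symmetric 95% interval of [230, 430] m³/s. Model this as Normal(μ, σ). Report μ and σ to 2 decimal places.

μ = 330.00, σ = 51.02

A symmetric 95% interval runs μ ± z·σ with z = 1.96.
Half-width = 100, so σ = 100/1.96 = 51.02.
μ is the interval midpoint, 330.00.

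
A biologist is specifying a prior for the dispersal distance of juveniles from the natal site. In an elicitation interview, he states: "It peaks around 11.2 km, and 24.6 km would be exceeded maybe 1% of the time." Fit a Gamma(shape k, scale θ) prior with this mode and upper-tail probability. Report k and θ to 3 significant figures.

k ≈ 8.79, θ ≈ 1.44

Gamma(k,θ) with k>1 has mode (k−1)θ, so θ = 11.2/(k−1).
Need P(X < 24.6) = 0.99 with θ tied to k this way. Start at k = 2, θ = 11.2: P(X<24.6) ≈ 0.645.
Too low — raise k to concentrate. Iterating converges to k ≈ 8.79.
Then θ = 11.2/(8.79−1) ≈ 1.44.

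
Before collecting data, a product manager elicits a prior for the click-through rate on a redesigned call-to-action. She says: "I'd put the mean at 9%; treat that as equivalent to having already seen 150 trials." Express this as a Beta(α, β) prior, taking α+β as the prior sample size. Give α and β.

α = 13.5, β = 136.5

Under the effective-sample-size interpretation, Beta(α, β) has prior mean α/(α+β) and prior sample size α+β.
So α+β = 150 and α/(α+β) = 0.09, giving α = 0.09·150 = 13.5 and β = 150 − 13.5 = 136.5.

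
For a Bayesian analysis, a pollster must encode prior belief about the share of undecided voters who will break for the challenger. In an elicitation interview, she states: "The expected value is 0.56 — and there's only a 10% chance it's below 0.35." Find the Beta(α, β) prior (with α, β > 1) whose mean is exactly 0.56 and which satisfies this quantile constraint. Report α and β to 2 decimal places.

With mean 0.56 fixed, write α = 0.56s, β = 0.44s where s = α+β.
Need P(θ < 0.35) = 0.1 under Beta(0.56s, 0.44s). Normal approximation: (q−m)/√(m(1−m)/s) ≈ z_{0.1} = -1.28, so s ≈ 0.56·0.44·(-1.28)²/(0.35−0.56)² = 9.2.
At s = 9.2: P(θ<0.35) ≈ 0.099. Adjusting to match 0.1 gives s ≈ 9.08.
So α = 0.56·9.08 ≈ 5.09, β = 0.44·9.08 ≈ 4.00.

α ≈ 5.09, β ≈ 4.00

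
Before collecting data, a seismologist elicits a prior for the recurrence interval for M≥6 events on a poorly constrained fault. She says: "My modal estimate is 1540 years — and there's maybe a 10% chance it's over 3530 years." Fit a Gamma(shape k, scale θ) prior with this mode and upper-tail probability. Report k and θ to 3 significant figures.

k ≈ 3.79, θ ≈ 551

Gamma(k,θ) with k>1 has mode (k−1)θ, so θ = 1540/(k−1).
Need P(X < 3530) = 0.9 with θ tied to k this way. Start at k = 2, θ = 1540: P(X<3530) ≈ 0.667.
Too low — raise k to concentrate. Iterating converges to k ≈ 3.79.
Then θ = 1540/(3.79−1) ≈ 551.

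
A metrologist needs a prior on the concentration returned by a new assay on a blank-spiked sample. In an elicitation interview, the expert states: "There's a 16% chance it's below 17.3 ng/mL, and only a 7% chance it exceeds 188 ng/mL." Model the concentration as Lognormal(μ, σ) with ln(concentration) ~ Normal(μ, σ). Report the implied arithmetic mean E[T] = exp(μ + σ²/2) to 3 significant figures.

E[T] ≈ 72.1 ng/mL

If T ~ Lognormal(μ,σ) then ln T ~ Normal(μ,σ), so the p-quantile of ln T is μ + z_p·σ.
ln(17.3) = 2.851 and ln(188) = 5.236; z_{0.16} = -0.9945, z_{0.93} = 1.476.
σ = (5.236 − 2.851)/(1.476 − (-0.9945)) = 0.966.
μ = 2.851 − (-0.9945)·0.966 = 3.811.
E[T] = exp(μ + σ²/2) = exp(3.811 + 0.4664) = 72.1 ng/mL.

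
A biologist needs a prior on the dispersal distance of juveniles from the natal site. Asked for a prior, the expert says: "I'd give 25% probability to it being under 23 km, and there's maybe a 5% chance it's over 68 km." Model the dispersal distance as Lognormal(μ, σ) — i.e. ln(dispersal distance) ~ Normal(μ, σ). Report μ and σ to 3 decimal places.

μ ≈ 3.451, σ ≈ 0.467

If T ~ Lognormal(μ,σ) then ln T ~ Normal(μ,σ), so the p-quantile of ln T is μ + z_p·σ.
ln(23) = 3.135 and ln(68) = 4.22; z_{0.25} = -0.6745, z_{0.95} = 1.645.
σ = (4.22 − 3.135)/(1.645 − (-0.6745)) = 0.467.
μ = 3.135 − (-0.6745)·0.467 = 3.451.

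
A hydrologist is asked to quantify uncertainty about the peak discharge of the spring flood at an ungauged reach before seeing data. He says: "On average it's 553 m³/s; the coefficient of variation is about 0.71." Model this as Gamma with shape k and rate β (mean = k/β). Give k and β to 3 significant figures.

k ≈ 1.98, β ≈ 0.00359

For Gamma(k, rate β): mean = k/β, variance = k/β², so CV = 1/√k.
CV = 0.71, hence k = 1/CV² = 1.98.
Then β = k/mean = 1.98/553 = 0.00359.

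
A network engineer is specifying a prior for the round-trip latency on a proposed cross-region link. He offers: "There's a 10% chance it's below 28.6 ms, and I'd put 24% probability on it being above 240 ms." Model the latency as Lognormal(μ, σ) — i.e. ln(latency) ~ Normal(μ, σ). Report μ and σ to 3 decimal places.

If T ~ Lognormal(μ,σ) then ln T ~ Normal(μ,σ), so the p-quantile of ln T is μ + z_p·σ.
ln(28.6) = 3.353 and ln(240) = 5.481; z_{0.1} = -1.282, z_{0.76} = 0.7063.
σ = (5.481 − 3.353)/(0.7063 − (-1.282)) = 1.070.
μ = 3.353 − (-1.282)·1.070 = 4.725.

μ ≈ 4.725, σ ≈ 1.070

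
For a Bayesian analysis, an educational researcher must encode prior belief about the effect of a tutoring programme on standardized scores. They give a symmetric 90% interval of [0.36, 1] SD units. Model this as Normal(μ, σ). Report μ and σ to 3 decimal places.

μ = 0.680, σ = 0.195

A symmetric 90% interval runs μ ± z·σ with z = 1.645.
Half-width = 0.32, so σ = 0.32/1.645 = 0.195.
μ is the interval midpoint, 0.680.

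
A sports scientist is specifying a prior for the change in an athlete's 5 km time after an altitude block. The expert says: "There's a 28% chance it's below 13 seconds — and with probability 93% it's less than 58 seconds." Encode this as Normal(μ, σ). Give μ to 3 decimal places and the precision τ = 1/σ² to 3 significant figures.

μ = 25.740, τ = 0.00209

The p-quantile of Normal(μ,σ) is μ + z_p·σ, with z_{0.28} = -0.5828 and z_{0.93} = 1.476.
Eliminate σ: μ = (z₂·x₁ − z₁·x₂)/(z₂ − z₁) = (1.476·13 − (-0.5828)·58)/2.059 = 25.740.
Then σ = (x₂ − x₁)/(z₂ − z₁) = (58 − 13)/2.059 = 21.859.
Precision τ = 1/σ² = 1/21.86² = 0.00209.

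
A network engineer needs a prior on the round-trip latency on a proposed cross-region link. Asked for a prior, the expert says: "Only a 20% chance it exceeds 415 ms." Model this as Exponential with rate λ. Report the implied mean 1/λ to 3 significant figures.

P(T > 415.0) = e^(−λ·415.0) = 0.2, so λ = −ln(0.2)/415.0 = 0.00388.
Mean = 1/λ = 258 ms.

mean ≈ 258 ms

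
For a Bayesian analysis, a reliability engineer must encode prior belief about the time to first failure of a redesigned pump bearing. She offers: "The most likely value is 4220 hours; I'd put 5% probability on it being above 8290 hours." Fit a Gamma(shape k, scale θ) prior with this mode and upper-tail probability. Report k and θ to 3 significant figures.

k ≈ 7.09, θ ≈ 693

Gamma(k,θ) with k>1 has mode (k−1)θ, so θ = 4220/(k−1).
Need P(X < 8290) = 0.95 with θ tied to k this way. Start at k = 2, θ = 4220: P(X<8290) ≈ 0.584.
Too low — raise k to concentrate. Iterating converges to k ≈ 7.09.
Then θ = 4220/(7.09−1) ≈ 693.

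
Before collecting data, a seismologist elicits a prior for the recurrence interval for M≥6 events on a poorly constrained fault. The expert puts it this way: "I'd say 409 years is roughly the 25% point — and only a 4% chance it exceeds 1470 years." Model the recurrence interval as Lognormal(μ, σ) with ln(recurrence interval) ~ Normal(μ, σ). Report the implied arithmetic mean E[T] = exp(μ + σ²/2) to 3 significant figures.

E[T] ≈ 671 years

If T ~ Lognormal(μ,σ) then ln T ~ Normal(μ,σ), so the p-quantile of ln T is μ + z_p·σ.
ln(409) = 6.014 and ln(1470) = 7.293; z_{0.25} = -0.6745, z_{0.96} = 1.751.
σ = (7.293 − 6.014)/(1.751 − (-0.6745)) = 0.528.
μ = 6.014 − (-0.6745)·0.528 = 6.370.
E[T] = exp(μ + σ²/2) = exp(6.370 + 0.1391) = 671 years.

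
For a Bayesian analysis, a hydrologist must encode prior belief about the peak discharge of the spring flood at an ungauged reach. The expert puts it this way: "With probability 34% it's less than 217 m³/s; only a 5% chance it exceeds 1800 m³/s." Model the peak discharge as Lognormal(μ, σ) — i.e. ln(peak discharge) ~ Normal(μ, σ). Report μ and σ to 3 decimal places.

μ ≈ 5.804, σ ≈ 1.028

If T ~ Lognormal(μ,σ) then ln T ~ Normal(μ,σ), so the p-quantile of ln T is μ + z_p·σ.
ln(217) = 5.38 and ln(1800) = 7.496; z_{0.34} = -0.4125, z_{0.95} = 1.645.
σ = (7.496 − 5.38)/(1.645 − (-0.4125)) = 1.028.
μ = 5.38 − (-0.4125)·1.028 = 5.804.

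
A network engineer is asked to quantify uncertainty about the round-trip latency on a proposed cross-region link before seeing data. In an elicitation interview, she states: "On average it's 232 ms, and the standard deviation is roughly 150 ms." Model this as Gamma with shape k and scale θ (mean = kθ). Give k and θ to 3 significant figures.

For Gamma(k, scale θ): mean = kθ, variance = kθ², so CV = 1/√k.
CV = SD/mean = 150/232 = 0.6466, hence k = 1/CV² = 2.39.
Then θ = mean/k = 232/2.39 = 97.

k ≈ 2.39, θ ≈ 97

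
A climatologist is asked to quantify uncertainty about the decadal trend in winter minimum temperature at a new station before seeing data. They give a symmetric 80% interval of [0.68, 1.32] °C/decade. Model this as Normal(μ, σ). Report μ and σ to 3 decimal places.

μ = 1.000, σ = 0.250

A symmetric 80% interval runs μ ± z·σ with z = 1.282.
Half-width = 0.32, so σ = 0.32/1.282 = 0.250.
μ is the interval midpoint, 1.000.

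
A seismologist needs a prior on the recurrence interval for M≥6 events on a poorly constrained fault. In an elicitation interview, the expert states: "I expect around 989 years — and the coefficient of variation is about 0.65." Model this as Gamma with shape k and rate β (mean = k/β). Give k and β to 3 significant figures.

For Gamma(k, rate β): mean = k/β, variance = k/β², so CV = 1/√k.
CV = 0.65, hence k = 1/CV² = 2.37.
Then β = k/mean = 2.37/989 = 0.00239.

k ≈ 2.37, β ≈ 0.00239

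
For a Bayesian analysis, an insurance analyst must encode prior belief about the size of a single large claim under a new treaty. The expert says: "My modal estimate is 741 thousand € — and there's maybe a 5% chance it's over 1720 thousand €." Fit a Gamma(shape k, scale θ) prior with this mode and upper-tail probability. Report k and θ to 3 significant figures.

k ≈ 4.86, θ ≈ 192

Gamma(k,θ) with k>1 has mode (k−1)θ, so θ = 741/(k−1).
Need P(X < 1720) = 0.95 with θ tied to k this way. Start at k = 2, θ = 741: P(X<1720) ≈ 0.674.
Too low — raise k to concentrate. Iterating converges to k ≈ 4.86.
Then θ = 741/(4.86−1) ≈ 192.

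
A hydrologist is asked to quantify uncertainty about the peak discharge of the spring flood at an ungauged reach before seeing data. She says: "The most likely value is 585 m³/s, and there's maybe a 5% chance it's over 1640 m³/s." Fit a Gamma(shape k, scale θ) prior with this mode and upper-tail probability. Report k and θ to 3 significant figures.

k ≈ 3.52, θ ≈ 232

Gamma(k,θ) with k>1 has mode (k−1)θ, so θ = 585/(k−1).
Need P(X < 1640) = 0.95 with θ tied to k this way. Start at k = 2, θ = 585: P(X<1640) ≈ 0.770.
Too low — raise k to concentrate. Iterating converges to k ≈ 3.52.
Then θ = 585/(3.52−1) ≈ 232.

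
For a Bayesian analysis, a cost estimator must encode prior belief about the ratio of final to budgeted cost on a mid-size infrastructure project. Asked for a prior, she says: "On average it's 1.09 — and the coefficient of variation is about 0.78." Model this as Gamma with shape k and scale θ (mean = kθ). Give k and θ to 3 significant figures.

k ≈ 1.64, θ ≈ 0.663

For Gamma(k, scale θ): mean = kθ, variance = kθ², so CV = 1/√k.
CV = 0.78, hence k = 1/CV² = 1.64.
Then θ = mean/k = 1.09/1.64 = 0.663.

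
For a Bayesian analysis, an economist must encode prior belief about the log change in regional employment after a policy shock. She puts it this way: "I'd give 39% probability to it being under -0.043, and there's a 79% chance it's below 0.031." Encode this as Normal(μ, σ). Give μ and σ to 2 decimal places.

For Normal(μ,σ), the p-quantile is μ + z_p·σ. Here z_{0.39} = -0.2793, z_{0.79} = 0.8064.
So -0.043 = μ − 0.2793σ and 0.031 = μ + 0.8064σ.
Subtracting: σ = (0.031 − -0.043)/(0.8064 − (-0.2793)) = 0.07.
Then μ = -0.043 − (-0.2793)·0.07 = -0.02.

μ = -0.02, σ = 0.07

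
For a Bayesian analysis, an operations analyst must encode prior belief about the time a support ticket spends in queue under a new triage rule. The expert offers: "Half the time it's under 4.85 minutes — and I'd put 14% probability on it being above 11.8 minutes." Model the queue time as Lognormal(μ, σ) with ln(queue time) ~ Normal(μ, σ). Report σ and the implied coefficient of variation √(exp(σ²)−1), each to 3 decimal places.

If T ~ Lognormal(μ,σ) then ln T ~ Normal(μ,σ), so the p-quantile of ln T is μ + z_p·σ.
ln(4.85) = 1.579 and ln(11.8) = 2.468; z_{0.5} = 0, z_{0.86} = 1.08.
σ = (2.468 − 1.579)/(1.08 − (0)) = 0.823.
μ = 1.579 − (0)·0.823 = 1.579.
CV = √(exp(σ²)−1) = √(exp(0.6774)−1) = 0.984.

σ ≈ 0.823, CV ≈ 0.984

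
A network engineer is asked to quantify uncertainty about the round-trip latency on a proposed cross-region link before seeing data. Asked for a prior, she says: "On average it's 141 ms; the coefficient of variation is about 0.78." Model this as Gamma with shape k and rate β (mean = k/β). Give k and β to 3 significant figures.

For Gamma(k, rate β): mean = k/β, variance = k/β², so CV = 1/√k.
CV = 0.78, hence k = 1/CV² = 1.64.
Then β = k/mean = 1.64/141 = 0.0117.

k ≈ 1.64, β ≈ 0.0117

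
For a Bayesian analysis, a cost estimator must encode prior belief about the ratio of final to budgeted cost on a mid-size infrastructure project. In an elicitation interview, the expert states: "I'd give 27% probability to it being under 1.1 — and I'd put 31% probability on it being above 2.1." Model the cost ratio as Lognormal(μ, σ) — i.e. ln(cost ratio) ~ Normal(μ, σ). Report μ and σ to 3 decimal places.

If T ~ Lognormal(μ,σ) then ln T ~ Normal(μ,σ), so the p-quantile of ln T is μ + z_p·σ.
ln(1.1) = 0.09531 and ln(2.1) = 0.7419; z_{0.27} = -0.6128, z_{0.69} = 0.4959.
σ = (0.7419 − 0.09531)/(0.4959 − (-0.6128)) = 0.583.
μ = 0.09531 − (-0.6128)·0.583 = 0.453.

μ ≈ 0.453, σ ≈ 0.583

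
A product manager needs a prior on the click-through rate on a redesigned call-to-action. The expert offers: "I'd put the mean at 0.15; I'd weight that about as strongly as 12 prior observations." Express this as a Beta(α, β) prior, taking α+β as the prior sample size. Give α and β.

α = 1.8, β = 10.2

Under the effective-sample-size interpretation, Beta(α, β) has prior mean α/(α+β) and prior sample size α+β.
So α+β = 12 and α/(α+β) = 0.15, giving α = 0.15·12 = 1.8 and β = 12 − 1.8 = 10.2.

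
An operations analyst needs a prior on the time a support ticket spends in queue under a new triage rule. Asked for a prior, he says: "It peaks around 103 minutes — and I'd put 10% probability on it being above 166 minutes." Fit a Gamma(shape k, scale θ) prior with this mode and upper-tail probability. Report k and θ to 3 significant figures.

Gamma(k,θ) with k>1 has mode (k−1)θ, so θ = 103/(k−1).
Need P(X < 166) = 0.9 with θ tied to k this way. Start at k = 2, θ = 103: P(X<166) ≈ 0.479.
Too low — raise k to concentrate. Iterating converges to k ≈ 9.26.
Then θ = 103/(9.26−1) ≈ 12.5.

k ≈ 9.26, θ ≈ 12.5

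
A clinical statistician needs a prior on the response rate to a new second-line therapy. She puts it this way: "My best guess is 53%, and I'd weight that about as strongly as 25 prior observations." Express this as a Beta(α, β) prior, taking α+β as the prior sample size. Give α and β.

Under the effective-sample-size interpretation, Beta(α, β) has prior mean α/(α+β) and prior sample size α+β.
So α+β = 25 and α/(α+β) = 0.53, giving α = 0.53·25 = 13.25 and β = 25 − 13.25 = 11.75.

α = 13.25, β = 11.75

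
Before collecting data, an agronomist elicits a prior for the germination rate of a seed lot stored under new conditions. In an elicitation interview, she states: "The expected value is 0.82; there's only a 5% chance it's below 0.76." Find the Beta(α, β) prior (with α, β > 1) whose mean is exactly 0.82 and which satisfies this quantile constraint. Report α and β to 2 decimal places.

α ≈ 99.56, β ≈ 21.85

With mean 0.82 fixed, write α = 0.82s, β = 0.18s where s = α+β.
Need P(θ < 0.76) = 0.05 under Beta(0.82s, 0.18s). Normal approximation: (q−m)/√(m(1−m)/s) ≈ z_{0.05} = -1.64, so s ≈ 0.82·0.18·(-1.64)²/(0.76−0.82)² = 110.9.
At s = 110.9: P(θ<0.76) ≈ 0.057. Adjusting to match 0.05 gives s ≈ 121.41.
So α = 0.82·121.41 ≈ 99.56, β = 0.18·121.41 ≈ 21.85.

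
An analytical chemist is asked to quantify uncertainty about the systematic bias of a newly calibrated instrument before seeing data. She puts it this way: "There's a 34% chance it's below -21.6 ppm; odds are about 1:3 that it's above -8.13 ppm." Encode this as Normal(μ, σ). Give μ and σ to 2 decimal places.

For Normal(μ,σ), the p-quantile is μ + z_p·σ. Here z_{0.34} = -0.4125, z_{0.75} = 0.6745.
So -21.6 = μ − 0.4125σ and -8.13 = μ + 0.6745σ.
Subtracting: σ = (-8.13 − -21.6)/(0.6745 − (-0.4125)) = 12.39.
Then μ = -21.6 − (-0.4125)·12.39 = -16.49.

μ = -16.49, σ = 12.39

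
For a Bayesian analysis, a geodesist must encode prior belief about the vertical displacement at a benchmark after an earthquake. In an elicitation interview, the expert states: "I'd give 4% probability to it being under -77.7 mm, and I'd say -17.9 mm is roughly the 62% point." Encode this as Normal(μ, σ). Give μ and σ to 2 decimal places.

For Normal(μ,σ), the p-quantile is μ + z_p·σ. Here z_{0.04} = -1.751, z_{0.62} = 0.3055.
So -77.7 = μ − 1.751σ and -17.9 = μ + 0.3055σ.
Subtracting: σ = (-17.9 − -77.7)/(0.3055 − (-1.751)) = 29.08.
Then μ = -77.7 − (-1.751)·29.08 = -26.78.

μ = -26.78, σ = 29.08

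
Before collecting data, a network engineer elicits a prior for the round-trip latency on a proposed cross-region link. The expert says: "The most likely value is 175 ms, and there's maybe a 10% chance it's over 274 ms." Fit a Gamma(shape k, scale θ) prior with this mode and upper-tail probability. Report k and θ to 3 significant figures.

Gamma(k,θ) with k>1 has mode (k−1)θ, so θ = 175/(k−1).
Need P(X < 274) = 0.9 with θ tied to k this way. Start at k = 2, θ = 175: P(X<274) ≈ 0.464.
Too low — raise k to concentrate. Iterating converges to k ≈ 10.3.
Then θ = 175/(10.3−1) ≈ 18.8.

k ≈ 10.3, θ ≈ 18.8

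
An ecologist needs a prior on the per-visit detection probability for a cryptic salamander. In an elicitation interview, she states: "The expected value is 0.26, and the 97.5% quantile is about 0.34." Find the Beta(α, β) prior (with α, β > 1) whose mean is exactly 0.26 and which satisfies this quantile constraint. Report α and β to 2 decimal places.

α ≈ 32.52, β ≈ 92.57

With mean 0.26 fixed, write α = 0.26s, β = 0.74s where s = α+β.
Need P(θ < 0.34) = 0.975 under Beta(0.26s, 0.74s). Normal approximation: (q−m)/√(m(1−m)/s) ≈ z_{0.975} = 1.96, so s ≈ 0.26·0.74·(1.96)²/(0.34−0.26)² = 115.5.
At s = 115.5: P(θ<0.34) ≈ 0.970. Adjusting to match 0.975 gives s ≈ 125.09.
So α = 0.26·125.09 ≈ 32.52, β = 0.74·125.09 ≈ 92.57.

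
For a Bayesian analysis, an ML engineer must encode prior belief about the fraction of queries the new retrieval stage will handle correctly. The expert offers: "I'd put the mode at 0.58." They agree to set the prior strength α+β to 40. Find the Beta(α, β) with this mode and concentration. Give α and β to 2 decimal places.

α = 23.04, β = 16.96

For α,β > 1 the Beta mode is (α−1)/(α+β−2). With α+β = 40, the mode is (α−1)/38.
Set (α−1)/38 = 0.58 → α = 1 + 0.58·38 = 23.04.
β = 40 − α = 16.96.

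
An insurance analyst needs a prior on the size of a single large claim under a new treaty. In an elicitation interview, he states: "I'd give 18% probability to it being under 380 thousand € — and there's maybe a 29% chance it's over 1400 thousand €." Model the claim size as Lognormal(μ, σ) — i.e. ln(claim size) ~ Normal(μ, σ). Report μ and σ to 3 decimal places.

μ ≈ 6.753, σ ≈ 0.888

If T ~ Lognormal(μ,σ) then ln T ~ Normal(μ,σ), so the p-quantile of ln T is μ + z_p·σ.
ln(380) = 5.94 and ln(1400) = 7.244; z_{0.18} = -0.9154, z_{0.71} = 0.5534.
σ = (7.244 − 5.94)/(0.5534 − (-0.9154)) = 0.888.
μ = 5.94 − (-0.9154)·0.888 = 6.753.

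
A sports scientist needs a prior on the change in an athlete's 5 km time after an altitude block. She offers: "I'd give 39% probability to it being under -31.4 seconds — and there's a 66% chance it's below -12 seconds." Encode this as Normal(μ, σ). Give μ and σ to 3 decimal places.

μ = -23.567, σ = 28.044

For Normal(μ,σ), the p-quantile is μ + z_p·σ. Here z_{0.39} = -0.2793, z_{0.66} = 0.4125.
So -31.4 = μ − 0.2793σ and -12 = μ + 0.4125σ.
Subtracting: σ = (-12 − -31.4)/(0.4125 − (-0.2793)) = 28.044.
Then μ = -31.4 − (-0.2793)·28.044 = -23.567.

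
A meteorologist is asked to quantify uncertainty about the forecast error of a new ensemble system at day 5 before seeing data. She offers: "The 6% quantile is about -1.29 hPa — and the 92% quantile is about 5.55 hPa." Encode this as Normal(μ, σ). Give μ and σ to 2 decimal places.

The p-quantile of Normal(μ,σ) is μ + z_p·σ, with z_{0.06} = -1.555 and z_{0.92} = 1.405.
Eliminate σ: μ = (z₂·x₁ − z₁·x₂)/(z₂ − z₁) = (1.405·-1.29 − (-1.555)·5.55)/2.96 = 2.30.
Then σ = (x₂ − x₁)/(z₂ − z₁) = (5.55 − -1.29)/2.96 = 2.31.

μ = 2.30, σ = 2.31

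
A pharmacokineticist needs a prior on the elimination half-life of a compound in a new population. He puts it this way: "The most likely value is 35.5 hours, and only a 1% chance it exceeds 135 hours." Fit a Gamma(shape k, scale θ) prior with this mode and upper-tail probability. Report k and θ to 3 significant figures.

Gamma(k,θ) with k>1 has mode (k−1)θ, so θ = 35.5/(k−1).
Need P(X < 135) = 0.99 with θ tied to k this way. Start at k = 2, θ = 35.5: P(X<135) ≈ 0.893.
Too low — raise k to concentrate. Iterating converges to k ≈ 3.38.
Then θ = 35.5/(3.38−1) ≈ 14.9.

k ≈ 3.38, θ ≈ 14.9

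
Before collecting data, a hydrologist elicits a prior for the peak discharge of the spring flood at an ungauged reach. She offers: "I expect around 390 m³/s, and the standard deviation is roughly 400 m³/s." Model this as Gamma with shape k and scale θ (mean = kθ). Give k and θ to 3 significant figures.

k ≈ 0.951, θ ≈ 410

For Gamma(k, scale θ): mean = kθ, variance = kθ², so CV = 1/√k.
CV = SD/mean = 400/390 = 1.026, hence k = 1/CV² = 0.951.
Then θ = mean/k = 390/0.951 = 410.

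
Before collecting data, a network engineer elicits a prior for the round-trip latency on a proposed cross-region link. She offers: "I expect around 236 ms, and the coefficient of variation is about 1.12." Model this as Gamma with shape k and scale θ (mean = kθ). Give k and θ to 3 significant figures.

For Gamma(k, scale θ): mean = kθ, variance = kθ², so CV = 1/√k.
CV = 1.12, hence k = 1/CV² = 0.797.
Then θ = mean/k = 236/0.797 = 296.

k ≈ 0.797, θ ≈ 296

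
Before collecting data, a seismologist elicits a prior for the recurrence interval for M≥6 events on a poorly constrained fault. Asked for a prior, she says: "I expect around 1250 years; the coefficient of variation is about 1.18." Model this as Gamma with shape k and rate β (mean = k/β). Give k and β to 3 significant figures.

k ≈ 0.718, β ≈ 0.000575

For Gamma(k, rate β): mean = k/β, variance = k/β², so CV = 1/√k.
CV = 1.18, hence k = 1/CV² = 0.718.
Then β = k/mean = 0.718/1250 = 0.000575.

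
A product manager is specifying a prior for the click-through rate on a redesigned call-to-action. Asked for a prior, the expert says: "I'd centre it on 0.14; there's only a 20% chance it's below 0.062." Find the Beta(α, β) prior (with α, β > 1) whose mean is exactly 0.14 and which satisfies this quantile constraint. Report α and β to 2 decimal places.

α ≈ 1.97, β ≈ 12.12

With mean 0.14 fixed, write α = 0.14s, β = 0.86s where s = α+β.
Need P(θ < 0.062) = 0.2 under Beta(0.14s, 0.86s). Normal approximation: (q−m)/√(m(1−m)/s) ≈ z_{0.2} = -0.842, so s ≈ 0.14·0.86·(-0.842)²/(0.062−0.14)² = 14.0.
At s = 14.0: P(θ<0.062) ≈ 0.201. Adjusting to match 0.2 gives s ≈ 14.09.
So α = 0.14·14.09 ≈ 1.97, β = 0.86·14.09 ≈ 12.12.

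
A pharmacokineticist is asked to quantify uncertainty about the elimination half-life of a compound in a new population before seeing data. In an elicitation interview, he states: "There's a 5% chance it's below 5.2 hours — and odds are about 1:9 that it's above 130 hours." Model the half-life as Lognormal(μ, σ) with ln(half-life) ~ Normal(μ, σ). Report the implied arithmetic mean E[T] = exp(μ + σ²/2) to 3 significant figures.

If T ~ Lognormal(μ,σ) then ln T ~ Normal(μ,σ), so the p-quantile of ln T is μ + z_p·σ.
ln(5.2) = 1.649 and ln(130) = 4.868; z_{0.05} = -1.645, z_{0.9} = 1.282.
σ = (4.868 − 1.649)/(1.282 − (-1.645)) = 1.100.
μ = 1.649 − (-1.645)·1.100 = 3.458.
E[T] = exp(μ + σ²/2) = exp(3.458 + 0.6049) = 58.1 hours.

E[T] ≈ 58.1 hours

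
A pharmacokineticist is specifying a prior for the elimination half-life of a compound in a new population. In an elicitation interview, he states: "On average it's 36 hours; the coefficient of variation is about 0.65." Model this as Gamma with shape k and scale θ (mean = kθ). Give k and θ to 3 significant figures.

For Gamma(k, scale θ): mean = kθ, variance = kθ², so CV = 1/√k.
CV = 0.65, hence k = 1/CV² = 2.37.
Then θ = mean/k = 36/2.37 = 15.2.

k ≈ 2.37, θ ≈ 15.2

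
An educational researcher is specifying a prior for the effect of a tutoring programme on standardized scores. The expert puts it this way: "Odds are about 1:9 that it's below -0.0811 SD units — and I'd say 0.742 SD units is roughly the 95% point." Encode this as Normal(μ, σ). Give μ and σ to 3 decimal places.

μ = 0.279, σ = 0.281

The p-quantile of Normal(μ,σ) is μ + z_p·σ, with z_{0.1} = -1.282 and z_{0.95} = 1.645.
Eliminate σ: μ = (z₂·x₁ − z₁·x₂)/(z₂ − z₁) = (1.645·-0.0811 − (-1.282)·0.742)/2.926 = 0.279.
Then σ = (x₂ − x₁)/(z₂ − z₁) = (0.742 − -0.0811)/2.926 = 0.281.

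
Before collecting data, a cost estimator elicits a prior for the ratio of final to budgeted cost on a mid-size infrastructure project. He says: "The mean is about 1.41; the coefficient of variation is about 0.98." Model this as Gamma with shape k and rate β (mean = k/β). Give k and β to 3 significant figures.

For Gamma(k, rate β): mean = k/β, variance = k/β², so CV = 1/√k.
CV = 0.98, hence k = 1/CV² = 1.04.
Then β = k/mean = 1.04/1.41 = 0.738.

k ≈ 1.04, β ≈ 0.738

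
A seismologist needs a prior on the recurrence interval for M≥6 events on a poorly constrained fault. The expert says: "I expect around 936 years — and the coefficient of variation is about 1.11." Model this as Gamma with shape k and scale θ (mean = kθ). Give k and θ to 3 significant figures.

For Gamma(k, scale θ): mean = kθ, variance = kθ², so CV = 1/√k.
CV = 1.11, hence k = 1/CV² = 0.812.
Then θ = mean/k = 936/0.812 = 1150.

k ≈ 0.812, θ ≈ 1150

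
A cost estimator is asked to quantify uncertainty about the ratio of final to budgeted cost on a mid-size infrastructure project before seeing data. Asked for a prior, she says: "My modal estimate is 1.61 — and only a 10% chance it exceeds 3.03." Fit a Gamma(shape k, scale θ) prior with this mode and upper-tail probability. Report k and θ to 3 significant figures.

Gamma(k,θ) with k>1 has mode (k−1)θ, so θ = 1.61/(k−1).
Need P(X < 3.03) = 0.9 with θ tied to k this way. Start at k = 2, θ = 1.61: P(X<3.03) ≈ 0.561.
Too low — raise k to concentrate. Iterating converges to k ≈ 5.78.
Then θ = 1.61/(5.78−1) ≈ 0.337.

k ≈ 5.78, θ ≈ 0.337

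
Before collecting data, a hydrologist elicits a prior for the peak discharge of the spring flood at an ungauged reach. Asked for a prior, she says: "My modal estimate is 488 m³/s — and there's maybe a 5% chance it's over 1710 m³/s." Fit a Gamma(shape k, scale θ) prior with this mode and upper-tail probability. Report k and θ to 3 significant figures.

k ≈ 2.64, θ ≈ 297

Gamma(k,θ) with k>1 has mode (k−1)θ, so θ = 488/(k−1).
Need P(X < 1710) = 0.95 with θ tied to k this way. Start at k = 2, θ = 488: P(X<1710) ≈ 0.865.
Too low — raise k to concentrate. Iterating converges to k ≈ 2.64.
Then θ = 488/(2.64−1) ≈ 297.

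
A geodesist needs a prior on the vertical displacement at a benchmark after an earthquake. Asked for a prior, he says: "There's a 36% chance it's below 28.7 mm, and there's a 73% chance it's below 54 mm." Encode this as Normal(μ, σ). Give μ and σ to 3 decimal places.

The p-quantile of Normal(μ,σ) is μ + z_p·σ, with z_{0.36} = -0.3585 and z_{0.73} = 0.6128.
Eliminate σ: μ = (z₂·x₁ − z₁·x₂)/(z₂ − z₁) = (0.6128·28.7 − (-0.3585)·54)/0.9713 = 38.037.
Then σ = (x₂ − x₁)/(z₂ − z₁) = (54 − 28.7)/0.9713 = 26.048.

μ = 38.037, σ = 26.048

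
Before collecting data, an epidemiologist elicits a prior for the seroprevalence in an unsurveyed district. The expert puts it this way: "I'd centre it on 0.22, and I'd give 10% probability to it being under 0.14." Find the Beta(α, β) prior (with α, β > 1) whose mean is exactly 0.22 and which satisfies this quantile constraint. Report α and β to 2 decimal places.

With mean 0.22 fixed, write α = 0.22s, β = 0.78s where s = α+β.
Need P(θ < 0.14) = 0.1 under Beta(0.22s, 0.78s). Normal approximation: (q−m)/√(m(1−m)/s) ≈ z_{0.1} = -1.28, so s ≈ 0.22·0.78·(-1.28)²/(0.14−0.22)² = 44.0.
At s = 44.0: P(θ<0.14) ≈ 0.088. Adjusting to match 0.1 gives s ≈ 39.91.
So α = 0.22·39.91 ≈ 8.78, β = 0.78·39.91 ≈ 31.13.

α ≈ 8.78, β ≈ 31.13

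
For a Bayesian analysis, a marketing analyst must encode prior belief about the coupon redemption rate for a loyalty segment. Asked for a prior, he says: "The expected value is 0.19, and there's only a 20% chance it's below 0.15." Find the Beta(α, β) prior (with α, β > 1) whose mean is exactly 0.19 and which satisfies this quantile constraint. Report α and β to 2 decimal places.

α ≈ 13.36, β ≈ 56.97

With mean 0.19 fixed, write α = 0.19s, β = 0.81s where s = α+β.
Need P(θ < 0.15) = 0.2 under Beta(0.19s, 0.81s). Normal approximation: (q−m)/√(m(1−m)/s) ≈ z_{0.2} = -0.842, so s ≈ 0.19·0.81·(-0.842)²/(0.15−0.19)² = 68.1.
At s = 68.1: P(θ<0.15) ≈ 0.204. Adjusting to match 0.2 gives s ≈ 70.33.
So α = 0.19·70.33 ≈ 13.36, β = 0.81·70.33 ≈ 56.97.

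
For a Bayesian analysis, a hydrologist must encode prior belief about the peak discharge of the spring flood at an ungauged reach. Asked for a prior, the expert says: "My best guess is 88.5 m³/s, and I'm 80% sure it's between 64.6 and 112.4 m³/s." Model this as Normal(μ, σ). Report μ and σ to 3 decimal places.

A symmetric 80% interval runs μ ± z·σ with z = 1.282.
Half-width = 23.9, so σ = 23.9/1.282 = 18.649.
μ is the stated best guess, 88.500.

μ = 88.500, σ = 18.649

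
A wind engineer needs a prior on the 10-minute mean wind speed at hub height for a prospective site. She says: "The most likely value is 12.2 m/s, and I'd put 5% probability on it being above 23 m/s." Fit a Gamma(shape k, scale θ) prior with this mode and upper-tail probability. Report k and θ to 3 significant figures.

k ≈ 7.92, θ ≈ 1.76

Gamma(k,θ) with k>1 has mode (k−1)θ, so θ = 12.2/(k−1).
Need P(X < 23) = 0.95 with θ tied to k this way. Start at k = 2, θ = 12.2: P(X<23) ≈ 0.562.
Too low — raise k to concentrate. Iterating converges to k ≈ 7.92.
Then θ = 12.2/(7.92−1) ≈ 1.76.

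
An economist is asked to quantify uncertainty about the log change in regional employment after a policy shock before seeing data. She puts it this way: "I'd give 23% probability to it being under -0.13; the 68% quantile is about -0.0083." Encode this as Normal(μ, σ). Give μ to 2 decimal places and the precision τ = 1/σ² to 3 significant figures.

μ = -0.06, τ = 98.3

The p-quantile of Normal(μ,σ) is μ + z_p·σ, with z_{0.23} = -0.7388 and z_{0.68} = 0.4677.
Eliminate σ: μ = (z₂·x₁ − z₁·x₂)/(z₂ − z₁) = (0.4677·-0.13 − (-0.7388)·-0.0083)/1.207 = -0.06.
Then σ = (x₂ − x₁)/(z₂ − z₁) = (-0.0083 − -0.13)/1.207 = 0.10.
Precision τ = 1/σ² = 1/0.1009² = 98.3.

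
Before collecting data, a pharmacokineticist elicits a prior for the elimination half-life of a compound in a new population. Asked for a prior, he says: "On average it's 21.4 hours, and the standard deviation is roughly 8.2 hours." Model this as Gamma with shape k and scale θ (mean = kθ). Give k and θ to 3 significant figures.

For Gamma(k, scale θ): mean = kθ, variance = kθ², so CV = 1/√k.
CV = SD/mean = 8.2/21.4 = 0.3832, hence k = 1/CV² = 6.81.
Then θ = mean/k = 21.4/6.81 = 3.14.

k ≈ 6.81, θ ≈ 3.14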